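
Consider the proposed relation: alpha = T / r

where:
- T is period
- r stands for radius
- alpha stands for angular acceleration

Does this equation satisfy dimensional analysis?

No

T (period) has dimensions [T].
r (radius) has dimensions [L].
alpha (angular acceleration) has dimensions [T^-2].

Left side: [T^-2]
Right side: [L^-1 T]

The two sides have different dimensions, so the equation is NOT dimensionally consistent.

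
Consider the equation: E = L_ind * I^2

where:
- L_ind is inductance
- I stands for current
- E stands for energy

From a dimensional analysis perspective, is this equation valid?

Yes

L_ind (inductance) has dimensions [I^-2 L^2 M T^-2].
I (current) has dimensions [I].
E (energy) has dimensions [L^2 M T^-2].

Left side: [L^2 M T^-2]
Right side: [L^2 M T^-2]

Both sides have the same dimensions, so the equation is dimensionally consistent.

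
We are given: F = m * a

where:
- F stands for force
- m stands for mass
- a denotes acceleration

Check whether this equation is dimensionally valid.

Yes

F (force) has dimensions [L M T^-2].
m (mass) has dimensions [M].
a (acceleration) has dimensions [L T^-2].

Left side: [L M T^-2]
Right side: [L M T^-2]

Both sides have the same dimensions, so the equation is dimensionally consistent.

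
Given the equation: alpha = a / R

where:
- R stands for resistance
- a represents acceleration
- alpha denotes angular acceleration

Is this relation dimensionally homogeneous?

No

R (resistance) has dimensions [I^-2 L^2 M T^-3].
a (acceleration) has dimensions [L T^-2].
alpha (angular acceleration) has dimensions [T^-2].

Left side: [T^-2]
Right side: [I^2 L^-1 M^-1 T]

The two sides have different dimensions, so the equation is NOT dimensionally consistent.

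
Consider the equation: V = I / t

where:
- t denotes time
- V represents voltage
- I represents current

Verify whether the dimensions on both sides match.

No

t (time) has dimensions [T].
V (voltage) has dimensions [I^-1 L^2 M T^-3].
I (current) has dimensions [I].

Left side: [I^-1 L^2 M T^-3]
Right side: [I T^-1]

The two sides have different dimensions, so the equation is NOT dimensionally consistent.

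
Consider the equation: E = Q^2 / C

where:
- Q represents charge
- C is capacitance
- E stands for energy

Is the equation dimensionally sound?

Yes

Q (charge) has dimensions [I T].
C (capacitance) has dimensions [I^2 L^-2 M^-1 T^4].
E (energy) has dimensions [L^2 M T^-2].

Left side: [L^2 M T^-2]
Right side: [L^2 M T^-2]

Both sides have the same dimensions, so the equation is dimensionally consistent.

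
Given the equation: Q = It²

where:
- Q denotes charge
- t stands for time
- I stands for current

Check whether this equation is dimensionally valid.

No

Q (charge) has dimensions [I T].
t (time) has dimensions [T].
I (current) has dimensions [I].

Left side: [I T]
Right side: [I T^2]

The two sides have different dimensions, so the equation is NOT dimensionally consistent.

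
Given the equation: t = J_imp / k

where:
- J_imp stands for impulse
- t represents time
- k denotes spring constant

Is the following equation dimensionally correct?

No

J_imp (impulse) has dimensions [L M T^-1].
t (time) has dimensions [T].
k (spring constant) has dimensions [M T^-2].

Left side: [T]
Right side: [L T]

The two sides have different dimensions, so the equation is NOT dimensionally consistent.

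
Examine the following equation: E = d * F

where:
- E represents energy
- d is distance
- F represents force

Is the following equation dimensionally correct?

Yes

E (energy) has dimensions [L^2 M T^-2].
d (distance) has dimensions [L].
F (force) has dimensions [L M T^-2].

Left side: [L^2 M T^-2]
Right side: [L^2 M T^-2]

Both sides have the same dimensions, so the equation is dimensionally consistent.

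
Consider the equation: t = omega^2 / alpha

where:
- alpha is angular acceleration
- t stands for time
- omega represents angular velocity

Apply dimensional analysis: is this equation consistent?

No

alpha (angular acceleration) has dimensions [T^-2].
t (time) has dimensions [T].
omega (angular velocity) has dimensions [T^-1].

Left side: [T]
Right side: [dimensionless]

The two sides have different dimensions, so the equation is NOT dimensionally consistent.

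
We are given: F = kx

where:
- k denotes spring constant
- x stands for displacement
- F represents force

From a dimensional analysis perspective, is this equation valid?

Yes

k (spring constant) has dimensions [M T^-2].
x (displacement) has dimensions [L].
F (force) has dimensions [L M T^-2].

Left side: [L M T^-2]
Right side: [L M T^-2]

Both sides have the same dimensions, so the equation is dimensionally consistent.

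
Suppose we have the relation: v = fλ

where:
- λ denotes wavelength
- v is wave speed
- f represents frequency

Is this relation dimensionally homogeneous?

Yes

λ (wavelength) has dimensions [L].
v (wave speed) has dimensions [L T^-1].
f (frequency) has dimensions [T^-1].

Left side: [L T^-1]
Right side: [L T^-1]

Both sides have the same dimensions, so the equation is dimensionally consistent.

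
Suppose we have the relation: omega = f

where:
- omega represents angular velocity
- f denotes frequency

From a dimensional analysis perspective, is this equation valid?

Yes

omega (angular velocity) has dimensions [T^-1].
f (frequency) has dimensions [T^-1].

Left side: [T^-1]
Right side: [T^-1]

Both sides have the same dimensions, so the equation is dimensionally consistent.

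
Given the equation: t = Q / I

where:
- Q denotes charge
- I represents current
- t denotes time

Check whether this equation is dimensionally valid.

Yes

Q (charge) has dimensions [I T].
I (current) has dimensions [I].
t (time) has dimensions [T].

Left side: [T]
Right side: [T]

Both sides have the same dimensions, so the equation is dimensionally consistent.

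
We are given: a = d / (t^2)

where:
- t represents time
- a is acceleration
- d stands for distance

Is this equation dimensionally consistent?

Yes

t (time) has dimensions [T].
a (acceleration) has dimensions [L T^-2].
d (distance) has dimensions [L].

Left side: [L T^-2]
Right side: [L T^-2]

Both sides have the same dimensions, so the equation is dimensionally consistent.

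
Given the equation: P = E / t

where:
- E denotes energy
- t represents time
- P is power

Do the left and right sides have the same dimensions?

Yes

E (energy) has dimensions [L^2 M T^-2].
t (time) has dimensions [T].
P (power) has dimensions [L^2 M T^-3].

Left side: [L^2 M T^-3]
Right side: [L^2 M T^-3]

Both sides have the same dimensions, so the equation is dimensionally consistent.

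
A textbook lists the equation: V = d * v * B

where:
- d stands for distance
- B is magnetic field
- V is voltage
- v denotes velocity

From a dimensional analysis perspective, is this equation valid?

Yes

d (distance) has dimensions [L].
B (magnetic field) has dimensions [I^-1 M T^-2].
V (voltage) has dimensions [I^-1 L^2 M T^-3].
v (velocity) has dimensions [L T^-1].

Left side: [I^-1 L^2 M T^-3]
Right side: [I^-1 L^2 M T^-3]

Both sides have the same dimensions, so the equation is dimensionally consistent.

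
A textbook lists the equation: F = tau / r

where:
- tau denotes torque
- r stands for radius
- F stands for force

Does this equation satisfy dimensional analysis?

Yes

tau (torque) has dimensions [L^2 M T^-2].
r (radius) has dimensions [L].
F (force) has dimensions [L M T^-2].

Left side: [L M T^-2]
Right side: [L M T^-2]

Both sides have the same dimensions, so the equation is dimensionally consistent.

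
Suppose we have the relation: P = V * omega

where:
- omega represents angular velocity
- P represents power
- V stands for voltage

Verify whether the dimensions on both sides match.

No

omega (angular velocity) has dimensions [T^-1].
P (power) has dimensions [L^2 M T^-3].
V (voltage) has dimensions [I^-1 L^2 M T^-3].

Left side: [L^2 M T^-3]
Right side: [I^-1 L^2 M T^-4]

The two sides have different dimensions, so the equation is NOT dimensionally consistent.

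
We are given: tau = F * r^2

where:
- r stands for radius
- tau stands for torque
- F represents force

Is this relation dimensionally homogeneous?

No

r (radius) has dimensions [L].
tau (torque) has dimensions [L^2 M T^-2].
F (force) has dimensions [L M T^-2].

Left side: [L^2 M T^-2]
Right side: [L^3 M T^-2]

The two sides have different dimensions, so the equation is NOT dimensionally consistent.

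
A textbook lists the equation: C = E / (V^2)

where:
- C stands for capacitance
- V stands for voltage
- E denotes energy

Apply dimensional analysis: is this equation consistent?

Yes

C (capacitance) has dimensions [I^2 L^-2 M^-1 T^4].
V (voltage) has dimensions [I^-1 L^2 M T^-3].
E (energy) has dimensions [L^2 M T^-2].

Left side: [I^2 L^-2 M^-1 T^4]
Right side: [I^2 L^-2 M^-1 T^4]

Both sides have the same dimensions, so the equation is dimensionally consistent.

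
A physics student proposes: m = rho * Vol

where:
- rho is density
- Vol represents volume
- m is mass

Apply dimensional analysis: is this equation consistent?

Yes

rho (density) has dimensions [L^-3 M].
Vol (volume) has dimensions [L^3].
m (mass) has dimensions [M].

Left side: [M]
Right side: [M]

Both sides have the same dimensions, so the equation is dimensionally consistent.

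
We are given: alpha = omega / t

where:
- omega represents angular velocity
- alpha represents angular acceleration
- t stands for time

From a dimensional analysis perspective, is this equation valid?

Yes

omega (angular velocity) has dimensions [T^-1].
alpha (angular acceleration) has dimensions [T^-2].
t (time) has dimensions [T].

Left side: [T^-2]
Right side: [T^-2]

Both sides have the same dimensions, so the equation is dimensionally consistent.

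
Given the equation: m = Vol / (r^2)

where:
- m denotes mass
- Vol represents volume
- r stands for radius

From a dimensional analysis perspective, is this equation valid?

No

m (mass) has dimensions [M].
Vol (volume) has dimensions [L^3].
r (radius) has dimensions [L].

Left side: [M]
Right side: [L]

The two sides have different dimensions, so the equation is NOT dimensionally consistent.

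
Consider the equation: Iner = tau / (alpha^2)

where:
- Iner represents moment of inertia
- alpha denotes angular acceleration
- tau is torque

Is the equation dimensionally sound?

No

Iner (moment of inertia) has dimensions [L^2 M].
alpha (angular acceleration) has dimensions [T^-2].
tau (torque) has dimensions [L^2 M T^-2].

Left side: [L^2 M]
Right side: [L^2 M T^2]

The two sides have different dimensions, so the equation is NOT dimensionally consistent.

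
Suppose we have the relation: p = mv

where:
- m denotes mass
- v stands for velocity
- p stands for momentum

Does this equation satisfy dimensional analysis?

Yes

m (mass) has dimensions [M].
v (velocity) has dimensions [L T^-1].
p (momentum) has dimensions [L M T^-1].

Left side: [L M T^-1]
Right side: [L M T^-1]

Both sides have the same dimensions, so the equation is dimensionally consistent.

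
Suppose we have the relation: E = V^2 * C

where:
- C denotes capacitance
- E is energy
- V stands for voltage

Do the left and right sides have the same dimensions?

Yes

C (capacitance) has dimensions [I^2 L^-2 M^-1 T^4].
E (energy) has dimensions [L^2 M T^-2].
V (voltage) has dimensions [I^-1 L^2 M T^-3].

Left side: [L^2 M T^-2]
Right side: [L^2 M T^-2]

Both sides have the same dimensions, so the equation is dimensionally consistent.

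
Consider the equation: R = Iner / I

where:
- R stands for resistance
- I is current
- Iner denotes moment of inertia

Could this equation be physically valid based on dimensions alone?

No

R (resistance) has dimensions [I^-2 L^2 M T^-3].
I (current) has dimensions [I].
Iner (moment of inertia) has dimensions [L^2 M].

Left side: [I^-2 L^2 M T^-3]
Right side: [I^-1 L^2 M]

The two sides have different dimensions, so the equation is NOT dimensionally consistent.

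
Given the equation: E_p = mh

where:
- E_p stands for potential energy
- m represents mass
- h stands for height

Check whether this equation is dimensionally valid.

No

E_p (potential energy) has dimensions [L^2 M T^-2].
m (mass) has dimensions [M].
h (height) has dimensions [L].

Left side: [L^2 M T^-2]
Right side: [L M]

The two sides have different dimensions, so the equation is NOT dimensionally consistent.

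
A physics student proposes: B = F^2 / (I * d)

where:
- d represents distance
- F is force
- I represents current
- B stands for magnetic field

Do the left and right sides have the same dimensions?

No

d (distance) has dimensions [L].
F (force) has dimensions [L M T^-2].
I (current) has dimensions [I].
B (magnetic field) has dimensions [I^-1 M T^-2].

Left side: [I^-1 M T^-2]
Right side: [I^-1 L M^2 T^-4]

The two sides have different dimensions, so the equation is NOT dimensionally consistent.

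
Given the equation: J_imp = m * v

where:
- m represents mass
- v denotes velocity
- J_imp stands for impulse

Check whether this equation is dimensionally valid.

Yes

m (mass) has dimensions [M].
v (velocity) has dimensions [L T^-1].
J_imp (impulse) has dimensions [L M T^-1].

Left side: [L M T^-1]
Right side: [L M T^-1]

Both sides have the same dimensions, so the equation is dimensionally consistent.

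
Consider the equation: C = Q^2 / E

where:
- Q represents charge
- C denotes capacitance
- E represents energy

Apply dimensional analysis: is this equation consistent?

Yes

Q (charge) has dimensions [I T].
C (capacitance) has dimensions [I^2 L^-2 M^-1 T^4].
E (energy) has dimensions [L^2 M T^-2].

Left side: [I^2 L^-2 M^-1 T^4]
Right side: [I^2 L^-2 M^-1 T^4]

Both sides have the same dimensions, so the equation is dimensionally consistent.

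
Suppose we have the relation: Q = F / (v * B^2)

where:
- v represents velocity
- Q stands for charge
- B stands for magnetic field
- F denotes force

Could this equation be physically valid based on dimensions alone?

No

v (velocity) has dimensions [L T^-1].
Q (charge) has dimensions [I T].
B (magnetic field) has dimensions [I^-1 M T^-2].
F (force) has dimensions [L M T^-2].

Left side: [I T]
Right side: [I^2 M^-1 T^3]

The two sides have different dimensions, so the equation is NOT dimensionally consistent.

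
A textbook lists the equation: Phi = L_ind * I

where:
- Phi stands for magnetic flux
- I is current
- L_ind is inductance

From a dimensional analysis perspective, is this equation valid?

Yes

Phi (magnetic flux) has dimensions [I^-1 L^2 M T^-2].
I (current) has dimensions [I].
L_ind (inductance) has dimensions [I^-2 L^2 M T^-2].

Left side: [I^-1 L^2 M T^-2]
Right side: [I^-1 L^2 M T^-2]

Both sides have the same dimensions, so the equation is dimensionally consistent.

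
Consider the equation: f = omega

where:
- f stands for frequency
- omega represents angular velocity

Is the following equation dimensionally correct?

Yes

f (frequency) has dimensions [T^-1].
omega (angular velocity) has dimensions [T^-1].

Left side: [T^-1]
Right side: [T^-1]

Both sides have the same dimensions, so the equation is dimensionally consistent.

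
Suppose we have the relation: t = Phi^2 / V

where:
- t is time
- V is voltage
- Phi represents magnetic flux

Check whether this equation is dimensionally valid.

No

t (time) has dimensions [T].
V (voltage) has dimensions [I^-1 L^2 M T^-3].
Phi (magnetic flux) has dimensions [I^-1 L^2 M T^-2].

Left side: [T]
Right side: [I^-1 L^2 M T^-1]

The two sides have different dimensions, so the equation is NOT dimensionally consistent.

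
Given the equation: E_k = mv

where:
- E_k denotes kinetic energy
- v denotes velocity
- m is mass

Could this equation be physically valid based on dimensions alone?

No

E_k (kinetic energy) has dimensions [L^2 M T^-2].
v (velocity) has dimensions [L T^-1].
m (mass) has dimensions [M].

Left side: [L^2 M T^-2]
Right side: [L M T^-1]

The two sides have different dimensions, so the equation is NOT dimensionally consistent.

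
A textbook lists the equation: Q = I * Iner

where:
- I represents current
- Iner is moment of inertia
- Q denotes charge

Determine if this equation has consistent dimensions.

No

I (current) has dimensions [I].
Iner (moment of inertia) has dimensions [L^2 M].
Q (charge) has dimensions [I T].

Left side: [I T]
Right side: [I L^2 M]

The two sides have different dimensions, so the equation is NOT dimensionally consistent.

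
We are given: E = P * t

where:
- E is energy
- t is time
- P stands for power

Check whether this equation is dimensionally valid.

Yes

E (energy) has dimensions [L^2 M T^-2].
t (time) has dimensions [T].
P (power) has dimensions [L^2 M T^-3].

Left side: [L^2 M T^-2]
Right side: [L^2 M T^-2]

Both sides have the same dimensions, so the equation is dimensionally consistent.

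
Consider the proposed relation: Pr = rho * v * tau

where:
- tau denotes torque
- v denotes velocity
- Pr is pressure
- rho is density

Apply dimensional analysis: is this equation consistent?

No

tau (torque) has dimensions [L^2 M T^-2].
v (velocity) has dimensions [L T^-1].
Pr (pressure) has dimensions [L^-1 M T^-2].
rho (density) has dimensions [L^-3 M].

Left side: [L^-1 M T^-2]
Right side: [M^2 T^-3]

The two sides have different dimensions, so the equation is NOT dimensionally consistent.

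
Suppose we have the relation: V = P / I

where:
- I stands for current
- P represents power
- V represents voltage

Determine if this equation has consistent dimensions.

Yes

I (current) has dimensions [I].
P (power) has dimensions [L^2 M T^-3].
V (voltage) has dimensions [I^-1 L^2 M T^-3].

Left side: [I^-1 L^2 M T^-3]
Right side: [I^-1 L^2 M T^-3]

Both sides have the same dimensions, so the equation is dimensionally consistent.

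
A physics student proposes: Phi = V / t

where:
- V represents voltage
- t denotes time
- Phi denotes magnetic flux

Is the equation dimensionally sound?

No

V (voltage) has dimensions [I^-1 L^2 M T^-3].
t (time) has dimensions [T].
Phi (magnetic flux) has dimensions [I^-1 L^2 M T^-2].

Left side: [I^-1 L^2 M T^-2]
Right side: [I^-1 L^2 M T^-4]

The two sides have different dimensions, so the equation is NOT dimensionally consistent.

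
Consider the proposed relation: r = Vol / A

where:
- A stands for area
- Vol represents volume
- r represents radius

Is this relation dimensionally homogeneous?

Yes

A (area) has dimensions [L^2].
Vol (volume) has dimensions [L^3].
r (radius) has dimensions [L].

Left side: [L]
Right side: [L]

Both sides have the same dimensions, so the equation is dimensionally consistent.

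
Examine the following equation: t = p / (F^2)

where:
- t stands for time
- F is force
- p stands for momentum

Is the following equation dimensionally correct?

No

t (time) has dimensions [T].
F (force) has dimensions [L M T^-2].
p (momentum) has dimensions [L M T^-1].

Left side: [T]
Right side: [L^-1 M^-1 T^3]

The two sides have different dimensions, so the equation is NOT dimensionally consistent.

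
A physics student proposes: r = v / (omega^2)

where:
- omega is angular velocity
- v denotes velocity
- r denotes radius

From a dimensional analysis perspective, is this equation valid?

No

omega (angular velocity) has dimensions [T^-1].
v (velocity) has dimensions [L T^-1].
r (radius) has dimensions [L].

Left side: [L]
Right side: [L T]

The two sides have different dimensions, so the equation is NOT dimensionally consistent.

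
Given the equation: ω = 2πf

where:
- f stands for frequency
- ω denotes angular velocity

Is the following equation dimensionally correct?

Yes

f (frequency) has dimensions [T^-1].
ω (angular velocity) has dimensions [T^-1].

Left side: [T^-1]
Right side: [T^-1]

Both sides have the same dimensions, so the equation is dimensionally consistent.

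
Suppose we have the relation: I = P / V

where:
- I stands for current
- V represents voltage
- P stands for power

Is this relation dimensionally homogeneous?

Yes

I (current) has dimensions [I].
V (voltage) has dimensions [I^-1 L^2 M T^-3].
P (power) has dimensions [L^2 M T^-3].

Left side: [I]
Right side: [I]

Both sides have the same dimensions, so the equation is dimensionally consistent.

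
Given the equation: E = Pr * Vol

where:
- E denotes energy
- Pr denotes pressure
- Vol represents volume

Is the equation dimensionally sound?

Yes

E (energy) has dimensions [L^2 M T^-2].
Pr (pressure) has dimensions [L^-1 M T^-2].
Vol (volume) has dimensions [L^3].

Left side: [L^2 M T^-2]
Right side: [L^2 M T^-2]

Both sides have the same dimensions, so the equation is dimensionally consistent.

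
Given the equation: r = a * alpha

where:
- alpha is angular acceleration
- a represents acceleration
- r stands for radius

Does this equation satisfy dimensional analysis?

No

alpha (angular acceleration) has dimensions [T^-2].
a (acceleration) has dimensions [L T^-2].
r (radius) has dimensions [L].

Left side: [L]
Right side: [L T^-4]

The two sides have different dimensions, so the equation is NOT dimensionally consistent.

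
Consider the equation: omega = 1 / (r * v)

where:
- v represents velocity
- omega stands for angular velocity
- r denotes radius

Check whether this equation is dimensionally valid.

No

v (velocity) has dimensions [L T^-1].
omega (angular velocity) has dimensions [T^-1].
r (radius) has dimensions [L].

Left side: [T^-1]
Right side: [L^-2 T]

The two sides have different dimensions, so the equation is NOT dimensionally consistent.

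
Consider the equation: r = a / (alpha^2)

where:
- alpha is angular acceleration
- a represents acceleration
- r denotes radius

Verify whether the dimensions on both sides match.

No

alpha (angular acceleration) has dimensions [T^-2].
a (acceleration) has dimensions [L T^-2].
r (radius) has dimensions [L].

Left side: [L]
Right side: [L T^2]

The two sides have different dimensions, so the equation is NOT dimensionally consistent.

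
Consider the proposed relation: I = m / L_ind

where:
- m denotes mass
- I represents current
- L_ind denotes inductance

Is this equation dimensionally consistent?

No

m (mass) has dimensions [M].
I (current) has dimensions [I].
L_ind (inductance) has dimensions [I^-2 L^2 M T^-2].

Left side: [I]
Right side: [I^2 L^-2 T^2]

The two sides have different dimensions, so the equation is NOT dimensionally consistent.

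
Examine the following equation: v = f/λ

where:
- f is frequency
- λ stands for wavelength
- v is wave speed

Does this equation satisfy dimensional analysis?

No

f (frequency) has dimensions [T^-1].
λ (wavelength) has dimensions [L].
v (wave speed) has dimensions [L T^-1].

Left side: [L T^-1]
Right side: [L^-1 T^-1]

The two sides have different dimensions, so the equation is NOT dimensionally consistent.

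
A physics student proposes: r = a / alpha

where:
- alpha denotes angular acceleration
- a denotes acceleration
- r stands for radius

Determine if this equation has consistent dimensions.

Yes

alpha (angular acceleration) has dimensions [T^-2].
a (acceleration) has dimensions [L T^-2].
r (radius) has dimensions [L].

Left side: [L]
Right side: [L]

Both sides have the same dimensions, so the equation is dimensionally consistent.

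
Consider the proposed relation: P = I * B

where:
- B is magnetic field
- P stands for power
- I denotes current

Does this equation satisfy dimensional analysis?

No

B (magnetic field) has dimensions [I^-1 M T^-2].
P (power) has dimensions [L^2 M T^-3].
I (current) has dimensions [I].

Left side: [L^2 M T^-3]
Right side: [M T^-2]

The two sides have different dimensions, so the equation is NOT dimensionally consistent.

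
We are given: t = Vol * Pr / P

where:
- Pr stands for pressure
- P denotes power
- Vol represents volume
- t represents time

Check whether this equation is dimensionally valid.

Yes

Pr (pressure) has dimensions [L^-1 M T^-2].
P (power) has dimensions [L^2 M T^-3].
Vol (volume) has dimensions [L^3].
t (time) has dimensions [T].

Left side: [T]
Right side: [T]

Both sides have the same dimensions, so the equation is dimensionally consistent.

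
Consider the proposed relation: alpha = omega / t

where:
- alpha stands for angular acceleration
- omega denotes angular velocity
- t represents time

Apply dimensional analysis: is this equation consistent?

Yes

alpha (angular acceleration) has dimensions [T^-2].
omega (angular velocity) has dimensions [T^-1].
t (time) has dimensions [T].

Left side: [T^-2]
Right side: [T^-2]

Both sides have the same dimensions, so the equation is dimensionally consistent.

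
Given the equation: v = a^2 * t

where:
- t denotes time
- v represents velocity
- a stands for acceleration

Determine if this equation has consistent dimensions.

No

t (time) has dimensions [T].
v (velocity) has dimensions [L T^-1].
a (acceleration) has dimensions [L T^-2].

Left side: [L T^-1]
Right side: [L^2 T^-3]

The two sides have different dimensions, so the equation is NOT dimensionally consistent.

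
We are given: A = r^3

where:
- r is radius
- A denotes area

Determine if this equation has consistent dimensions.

No

r (radius) has dimensions [L].
A (area) has dimensions [L^2].

Left side: [L^2]
Right side: [L^3]

The two sides have different dimensions, so the equation is NOT dimensionally consistent.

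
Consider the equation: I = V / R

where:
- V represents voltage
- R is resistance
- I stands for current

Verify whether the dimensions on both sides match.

Yes

V (voltage) has dimensions [I^-1 L^2 M T^-3].
R (resistance) has dimensions [I^-2 L^2 M T^-3].
I (current) has dimensions [I].

Left side: [I]
Right side: [I]

Both sides have the same dimensions, so the equation is dimensionally consistent.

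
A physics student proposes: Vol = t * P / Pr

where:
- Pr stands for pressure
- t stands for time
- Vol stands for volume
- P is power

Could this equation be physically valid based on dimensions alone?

Yes

Pr (pressure) has dimensions [L^-1 M T^-2].
t (time) has dimensions [T].
Vol (volume) has dimensions [L^3].
P (power) has dimensions [L^2 M T^-3].

Left side: [L^3]
Right side: [L^3]

Both sides have the same dimensions, so the equation is dimensionally consistent.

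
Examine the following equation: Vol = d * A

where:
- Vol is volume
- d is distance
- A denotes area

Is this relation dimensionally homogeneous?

Yes

Vol (volume) has dimensions [L^3].
d (distance) has dimensions [L].
A (area) has dimensions [L^2].

Left side: [L^3]
Right side: [L^3]

Both sides have the same dimensions, so the equation is dimensionally consistent.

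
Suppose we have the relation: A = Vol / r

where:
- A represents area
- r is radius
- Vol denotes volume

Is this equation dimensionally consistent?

Yes

A (area) has dimensions [L^2].
r (radius) has dimensions [L].
Vol (volume) has dimensions [L^3].

Left side: [L^2]
Right side: [L^2]

Both sides have the same dimensions, so the equation is dimensionally consistent.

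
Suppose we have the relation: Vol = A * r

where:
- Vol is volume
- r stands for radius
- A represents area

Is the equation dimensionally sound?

Yes

Vol (volume) has dimensions [L^3].
r (radius) has dimensions [L].
A (area) has dimensions [L^2].

Left side: [L^3]
Right side: [L^3]

Both sides have the same dimensions, so the equation is dimensionally consistent.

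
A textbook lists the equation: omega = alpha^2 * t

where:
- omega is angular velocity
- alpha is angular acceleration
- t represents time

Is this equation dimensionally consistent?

No

omega (angular velocity) has dimensions [T^-1].
alpha (angular acceleration) has dimensions [T^-2].
t (time) has dimensions [T].

Left side: [T^-1]
Right side: [T^-3]

The two sides have different dimensions, so the equation is NOT dimensionally consistent.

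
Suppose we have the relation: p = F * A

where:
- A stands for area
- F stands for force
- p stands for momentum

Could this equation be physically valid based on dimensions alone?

No

A (area) has dimensions [L^2].
F (force) has dimensions [L M T^-2].
p (momentum) has dimensions [L M T^-1].

Left side: [L M T^-1]
Right side: [L^3 M T^-2]

The two sides have different dimensions, so the equation is NOT dimensionally consistent.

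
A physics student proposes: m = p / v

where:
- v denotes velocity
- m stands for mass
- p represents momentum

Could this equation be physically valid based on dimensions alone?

Yes

v (velocity) has dimensions [L T^-1].
m (mass) has dimensions [M].
p (momentum) has dimensions [L M T^-1].

Left side: [M]
Right side: [M]

Both sides have the same dimensions, so the equation is dimensionally consistent.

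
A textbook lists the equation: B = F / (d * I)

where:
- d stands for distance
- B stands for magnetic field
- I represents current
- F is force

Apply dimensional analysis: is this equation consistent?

Yes

d (distance) has dimensions [L].
B (magnetic field) has dimensions [I^-1 M T^-2].
I (current) has dimensions [I].
F (force) has dimensions [L M T^-2].

Left side: [I^-1 M T^-2]
Right side: [I^-1 M T^-2]

Both sides have the same dimensions, so the equation is dimensionally consistent.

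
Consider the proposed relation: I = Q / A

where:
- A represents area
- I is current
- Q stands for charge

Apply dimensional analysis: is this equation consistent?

No

A (area) has dimensions [L^2].
I (current) has dimensions [I].
Q (charge) has dimensions [I T].

Left side: [I]
Right side: [I L^-2 T]

The two sides have different dimensions, so the equation is NOT dimensionally consistent.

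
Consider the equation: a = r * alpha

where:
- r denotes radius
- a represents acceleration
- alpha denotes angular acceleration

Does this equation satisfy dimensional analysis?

Yes

r (radius) has dimensions [L].
a (acceleration) has dimensions [L T^-2].
alpha (angular acceleration) has dimensions [T^-2].

Left side: [L T^-2]
Right side: [L T^-2]

Both sides have the same dimensions, so the equation is dimensionally consistent.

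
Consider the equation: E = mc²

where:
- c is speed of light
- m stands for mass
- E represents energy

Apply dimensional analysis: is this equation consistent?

Yes

c (speed of light) has dimensions [L T^-1].
m (mass) has dimensions [M].
E (energy) has dimensions [L^2 M T^-2].

Left side: [L^2 M T^-2]
Right side: [L^2 M T^-2]

Both sides have the same dimensions, so the equation is dimensionally consistent.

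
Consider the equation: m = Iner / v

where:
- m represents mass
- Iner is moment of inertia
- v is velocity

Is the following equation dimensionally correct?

No

m (mass) has dimensions [M].
Iner (moment of inertia) has dimensions [L^2 M].
v (velocity) has dimensions [L T^-1].

Left side: [M]
Right side: [L M T]

The two sides have different dimensions, so the equation is NOT dimensionally consistent.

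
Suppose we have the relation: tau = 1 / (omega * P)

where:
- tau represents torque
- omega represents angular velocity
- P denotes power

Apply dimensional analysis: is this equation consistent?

No

tau (torque) has dimensions [L^2 M T^-2].
omega (angular velocity) has dimensions [T^-1].
P (power) has dimensions [L^2 M T^-3].

Left side: [L^2 M T^-2]
Right side: [L^-2 M^-1 T^4]

The two sides have different dimensions, so the equation is NOT dimensionally consistent.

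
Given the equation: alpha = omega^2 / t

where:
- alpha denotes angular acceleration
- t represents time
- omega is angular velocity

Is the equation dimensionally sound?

No

alpha (angular acceleration) has dimensions [T^-2].
t (time) has dimensions [T].
omega (angular velocity) has dimensions [T^-1].

Left side: [T^-2]
Right side: [T^-3]

The two sides have different dimensions, so the equation is NOT dimensionally consistent.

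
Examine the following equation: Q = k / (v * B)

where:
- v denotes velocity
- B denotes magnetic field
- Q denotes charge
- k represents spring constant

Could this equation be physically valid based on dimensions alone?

No

v (velocity) has dimensions [L T^-1].
B (magnetic field) has dimensions [I^-1 M T^-2].
Q (charge) has dimensions [I T].
k (spring constant) has dimensions [M T^-2].

Left side: [I T]
Right side: [I L^-1 T]

The two sides have different dimensions, so the equation is NOT dimensionally consistent.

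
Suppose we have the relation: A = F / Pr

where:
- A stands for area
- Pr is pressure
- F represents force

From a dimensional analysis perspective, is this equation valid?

Yes

A (area) has dimensions [L^2].
Pr (pressure) has dimensions [L^-1 M T^-2].
F (force) has dimensions [L M T^-2].

Left side: [L^2]
Right side: [L^2]

Both sides have the same dimensions, so the equation is dimensionally consistent.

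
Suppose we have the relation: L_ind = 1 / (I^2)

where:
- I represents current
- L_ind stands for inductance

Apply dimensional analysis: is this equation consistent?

No

I (current) has dimensions [I].
L_ind (inductance) has dimensions [I^-2 L^2 M T^-2].

Left side: [I^-2 L^2 M T^-2]
Right side: [I^-2]

The two sides have different dimensions, so the equation is NOT dimensionally consistent.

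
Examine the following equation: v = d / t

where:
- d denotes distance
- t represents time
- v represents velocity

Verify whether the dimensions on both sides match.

Yes

d (distance) has dimensions [L].
t (time) has dimensions [T].
v (velocity) has dimensions [L T^-1].

Left side: [L T^-1]
Right side: [L T^-1]

Both sides have the same dimensions, so the equation is dimensionally consistent.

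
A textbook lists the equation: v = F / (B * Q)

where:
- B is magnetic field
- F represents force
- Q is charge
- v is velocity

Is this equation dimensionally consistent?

Yes

B (magnetic field) has dimensions [I^-1 M T^-2].
F (force) has dimensions [L M T^-2].
Q (charge) has dimensions [I T].
v (velocity) has dimensions [L T^-1].

Left side: [L T^-1]
Right side: [L T^-1]

Both sides have the same dimensions, so the equation is dimensionally consistent.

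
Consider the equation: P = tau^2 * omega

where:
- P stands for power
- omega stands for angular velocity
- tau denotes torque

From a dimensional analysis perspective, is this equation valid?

No

P (power) has dimensions [L^2 M T^-3].
omega (angular velocity) has dimensions [T^-1].
tau (torque) has dimensions [L^2 M T^-2].

Left side: [L^2 M T^-3]
Right side: [L^4 M^2 T^-5]

The two sides have different dimensions, so the equation is NOT dimensionally consistent.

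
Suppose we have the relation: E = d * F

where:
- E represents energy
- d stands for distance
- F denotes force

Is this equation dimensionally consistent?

Yes

E (energy) has dimensions [L^2 M T^-2].
d (distance) has dimensions [L].
F (force) has dimensions [L M T^-2].

Left side: [L^2 M T^-2]
Right side: [L^2 M T^-2]

Both sides have the same dimensions, so the equation is dimensionally consistent.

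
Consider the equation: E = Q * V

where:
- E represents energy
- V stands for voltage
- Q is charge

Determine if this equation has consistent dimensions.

Yes

E (energy) has dimensions [L^2 M T^-2].
V (voltage) has dimensions [I^-1 L^2 M T^-3].
Q (charge) has dimensions [I T].

Left side: [L^2 M T^-2]
Right side: [L^2 M T^-2]

Both sides have the same dimensions, so the equation is dimensionally consistent.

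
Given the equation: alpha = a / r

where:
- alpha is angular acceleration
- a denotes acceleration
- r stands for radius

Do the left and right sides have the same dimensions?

Yes

alpha (angular acceleration) has dimensions [T^-2].
a (acceleration) has dimensions [L T^-2].
r (radius) has dimensions [L].

Left side: [T^-2]
Right side: [T^-2]

Both sides have the same dimensions, so the equation is dimensionally consistent.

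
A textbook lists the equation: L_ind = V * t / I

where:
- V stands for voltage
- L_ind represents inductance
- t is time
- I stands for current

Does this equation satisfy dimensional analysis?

Yes

V (voltage) has dimensions [I^-1 L^2 M T^-3].
L_ind (inductance) has dimensions [I^-2 L^2 M T^-2].
t (time) has dimensions [T].
I (current) has dimensions [I].

Left side: [I^-2 L^2 M T^-2]
Right side: [I^-2 L^2 M T^-2]

Both sides have the same dimensions, so the equation is dimensionally consistent.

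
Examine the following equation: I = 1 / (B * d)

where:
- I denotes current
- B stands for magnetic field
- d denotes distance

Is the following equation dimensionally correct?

No

I (current) has dimensions [I].
B (magnetic field) has dimensions [I^-1 M T^-2].
d (distance) has dimensions [L].

Left side: [I]
Right side: [I L^-1 M^-1 T^2]

The two sides have different dimensions, so the equation is NOT dimensionally consistent.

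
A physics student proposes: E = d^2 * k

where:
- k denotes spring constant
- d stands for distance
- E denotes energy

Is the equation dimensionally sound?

Yes

k (spring constant) has dimensions [M T^-2].
d (distance) has dimensions [L].
E (energy) has dimensions [L^2 M T^-2].

Left side: [L^2 M T^-2]
Right side: [L^2 M T^-2]

Both sides have the same dimensions, so the equation is dimensionally consistent.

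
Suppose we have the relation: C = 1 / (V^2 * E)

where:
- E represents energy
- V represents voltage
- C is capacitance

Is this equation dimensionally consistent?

No

E (energy) has dimensions [L^2 M T^-2].
V (voltage) has dimensions [I^-1 L^2 M T^-3].
C (capacitance) has dimensions [I^2 L^-2 M^-1 T^4].

Left side: [I^2 L^-2 M^-1 T^4]
Right side: [I^2 L^-6 M^-3 T^8]

The two sides have different dimensions, so the equation is NOT dimensionally consistent.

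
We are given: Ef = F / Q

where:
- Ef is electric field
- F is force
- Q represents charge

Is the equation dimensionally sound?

Yes

Ef (electric field) has dimensions [I^-1 L M T^-3].
F (force) has dimensions [L M T^-2].
Q (charge) has dimensions [I T].

Left side: [I^-1 L M T^-3]
Right side: [I^-1 L M T^-3]

Both sides have the same dimensions, so the equation is dimensionally consistent.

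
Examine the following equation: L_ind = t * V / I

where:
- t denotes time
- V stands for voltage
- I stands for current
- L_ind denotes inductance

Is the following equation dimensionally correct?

Yes

t (time) has dimensions [T].
V (voltage) has dimensions [I^-1 L^2 M T^-3].
I (current) has dimensions [I].
L_ind (inductance) has dimensions [I^-2 L^2 M T^-2].

Left side: [I^-2 L^2 M T^-2]
Right side: [I^-2 L^2 M T^-2]

Both sides have the same dimensions, so the equation is dimensionally consistent.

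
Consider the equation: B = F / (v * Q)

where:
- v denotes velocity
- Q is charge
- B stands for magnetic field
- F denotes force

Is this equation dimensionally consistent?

Yes

v (velocity) has dimensions [L T^-1].
Q (charge) has dimensions [I T].
B (magnetic field) has dimensions [I^-1 M T^-2].
F (force) has dimensions [L M T^-2].

Left side: [I^-1 M T^-2]
Right side: [I^-1 M T^-2]

Both sides have the same dimensions, so the equation is dimensionally consistent.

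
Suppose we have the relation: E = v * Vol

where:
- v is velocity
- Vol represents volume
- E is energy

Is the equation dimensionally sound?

No

v (velocity) has dimensions [L T^-1].
Vol (volume) has dimensions [L^3].
E (energy) has dimensions [L^2 M T^-2].

Left side: [L^2 M T^-2]
Right side: [L^4 T^-1]

The two sides have different dimensions, so the equation is NOT dimensionally consistent.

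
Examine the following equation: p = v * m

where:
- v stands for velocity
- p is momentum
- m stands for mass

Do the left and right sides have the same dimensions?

Yes

v (velocity) has dimensions [L T^-1].
p (momentum) has dimensions [L M T^-1].
m (mass) has dimensions [M].

Left side: [L M T^-1]
Right side: [L M T^-1]

Both sides have the same dimensions, so the equation is dimensionally consistent.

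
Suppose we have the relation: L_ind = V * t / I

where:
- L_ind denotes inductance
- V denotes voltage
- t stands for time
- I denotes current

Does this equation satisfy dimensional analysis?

Yes

L_ind (inductance) has dimensions [I^-2 L^2 M T^-2].
V (voltage) has dimensions [I^-1 L^2 M T^-3].
t (time) has dimensions [T].
I (current) has dimensions [I].

Left side: [I^-2 L^2 M T^-2]
Right side: [I^-2 L^2 M T^-2]

Both sides have the same dimensions, so the equation is dimensionally consistent.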